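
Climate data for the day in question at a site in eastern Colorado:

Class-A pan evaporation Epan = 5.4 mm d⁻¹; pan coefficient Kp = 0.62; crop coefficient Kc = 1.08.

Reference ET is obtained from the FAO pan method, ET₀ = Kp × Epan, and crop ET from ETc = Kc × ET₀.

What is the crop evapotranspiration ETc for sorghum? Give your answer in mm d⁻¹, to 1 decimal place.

3.6 mm d⁻¹

ET₀ = 0.62 × 5.4 = 3.3480 mm/d
ETc = Kc × ET₀ = 1.08 × 3.3480 = 3.6158 mm/d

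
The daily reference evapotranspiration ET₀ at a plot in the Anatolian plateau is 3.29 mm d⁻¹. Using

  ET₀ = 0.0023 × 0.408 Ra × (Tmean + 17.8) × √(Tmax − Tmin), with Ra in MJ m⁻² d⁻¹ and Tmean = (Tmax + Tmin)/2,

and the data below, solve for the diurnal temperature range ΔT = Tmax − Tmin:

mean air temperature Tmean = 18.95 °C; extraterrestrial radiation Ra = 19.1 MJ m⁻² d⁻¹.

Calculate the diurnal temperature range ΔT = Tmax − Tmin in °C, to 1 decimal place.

24.9 °C

√ΔT = ET₀ / [0.0023 × 0.408 × Ra × (Tmean+17.8)] = 3.29 / (0.0023 × 7.7928 × 36.75) = 4.9948
ΔT = 4.9948² = 24.948 °C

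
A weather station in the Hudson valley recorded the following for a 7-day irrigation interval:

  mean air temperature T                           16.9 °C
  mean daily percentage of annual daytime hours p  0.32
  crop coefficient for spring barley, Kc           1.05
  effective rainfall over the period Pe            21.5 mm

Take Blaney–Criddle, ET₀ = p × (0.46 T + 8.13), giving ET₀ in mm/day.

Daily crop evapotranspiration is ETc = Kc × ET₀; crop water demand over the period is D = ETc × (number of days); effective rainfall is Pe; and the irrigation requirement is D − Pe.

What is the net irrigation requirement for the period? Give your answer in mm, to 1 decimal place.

ET₀ = 0.32 × (0.46 × 16.9 + 8.13) = 0.32 × 15.904 = 5.0893 mm/d
ETc = Kc × ET₀ = 1.05 × 5.0893 = 5.3438 mm/d
Crop demand D = ETc × 7 d = 5.3438 × 7 = 37.407 mm
D − Pe = 37.407 − 21.5 = 15.907 mm

15.9 mm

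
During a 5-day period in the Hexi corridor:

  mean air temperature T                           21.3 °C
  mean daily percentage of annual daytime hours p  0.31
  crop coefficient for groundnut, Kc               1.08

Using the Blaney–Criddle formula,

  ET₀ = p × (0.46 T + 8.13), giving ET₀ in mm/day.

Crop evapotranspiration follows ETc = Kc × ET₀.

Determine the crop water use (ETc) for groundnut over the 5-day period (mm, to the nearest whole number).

ET₀ = 0.31 × (0.46 × 21.3 + 8.13) = 0.31 × 17.928 = 5.5577 mm/d
ETc = Kc × ET₀ = 1.08 × 5.5577 = 6.0023 mm/d
Over 5 days: 6.0023 × 5 = 30.012 mm

30 mm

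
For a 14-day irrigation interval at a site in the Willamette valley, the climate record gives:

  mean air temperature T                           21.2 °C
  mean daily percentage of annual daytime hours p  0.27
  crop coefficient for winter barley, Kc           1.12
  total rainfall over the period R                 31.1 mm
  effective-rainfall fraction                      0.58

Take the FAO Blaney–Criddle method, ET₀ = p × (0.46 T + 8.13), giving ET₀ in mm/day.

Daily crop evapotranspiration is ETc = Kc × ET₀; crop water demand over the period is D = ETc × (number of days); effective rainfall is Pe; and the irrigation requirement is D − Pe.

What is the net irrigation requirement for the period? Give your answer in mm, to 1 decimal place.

ET₀ = 0.27 × (0.46 × 21.2 + 8.13) = 0.27 × 17.882 = 4.8281 mm/d
ETc = Kc × ET₀ = 1.12 × 4.8281 = 5.4075 mm/d
Crop demand D = ETc × 14 d = 5.4075 × 14 = 75.705 mm
Pe = 0.58 × 31.1 = 18.038 mm
D − Pe = 75.705 − 18.038 = 57.667 mm

57.7 mm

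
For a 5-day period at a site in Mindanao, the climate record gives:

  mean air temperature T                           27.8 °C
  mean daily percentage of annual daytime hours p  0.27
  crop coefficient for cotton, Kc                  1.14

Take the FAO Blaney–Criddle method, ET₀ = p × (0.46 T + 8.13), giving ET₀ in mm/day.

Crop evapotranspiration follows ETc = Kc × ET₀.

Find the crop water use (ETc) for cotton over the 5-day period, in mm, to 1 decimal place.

32.2 mm

ET₀ = 0.27 × (0.46 × 27.8 + 8.13) = 0.27 × 20.918 = 5.6479 mm/d
ETc = Kc × ET₀ = 1.14 × 5.6479 = 6.4386 mm/d
Over 5 days: 6.4386 × 5 = 32.193 mm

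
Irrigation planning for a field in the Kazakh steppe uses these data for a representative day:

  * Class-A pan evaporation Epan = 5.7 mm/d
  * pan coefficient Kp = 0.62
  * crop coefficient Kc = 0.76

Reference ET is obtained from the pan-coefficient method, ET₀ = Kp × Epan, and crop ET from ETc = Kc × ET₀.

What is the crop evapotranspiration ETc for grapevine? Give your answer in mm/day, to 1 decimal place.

2.7 mm/day

ET₀ = 0.62 × 5.7 = 3.5340 mm/d
ETc = Kc × ET₀ = 0.76 × 3.5340 = 2.6858 mm/d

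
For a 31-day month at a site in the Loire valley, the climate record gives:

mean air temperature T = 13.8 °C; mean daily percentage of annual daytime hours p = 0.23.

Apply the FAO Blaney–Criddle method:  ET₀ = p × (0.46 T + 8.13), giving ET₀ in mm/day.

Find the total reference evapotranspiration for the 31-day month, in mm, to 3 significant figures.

103 mm

ET₀ = 0.23 × (0.46 × 13.8 + 8.13) = 0.23 × 14.478 = 3.3299 mm/d
Monthly total = 3.3299 × 31 = 103.227 mm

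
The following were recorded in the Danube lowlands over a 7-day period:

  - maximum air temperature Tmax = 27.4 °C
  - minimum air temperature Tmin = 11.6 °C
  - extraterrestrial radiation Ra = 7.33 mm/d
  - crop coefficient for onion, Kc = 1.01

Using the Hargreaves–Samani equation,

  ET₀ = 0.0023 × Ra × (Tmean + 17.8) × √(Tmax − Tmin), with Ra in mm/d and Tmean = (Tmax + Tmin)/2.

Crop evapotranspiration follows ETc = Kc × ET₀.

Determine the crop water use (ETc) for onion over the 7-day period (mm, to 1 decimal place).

Tmean = (27.4 + 11.6)/2 = 19.50 °C
ET₀ = 0.0023 × 7.33 × (19.50 + 17.8) × √15.8 = 0.0023 × 7.33 × 37.30 × 3.9749 = 2.4996 mm/d
ETc = Kc × ET₀ = 1.01 × 2.4996 = 2.5246 mm/d
Over 7 days: 2.5246 × 7 = 17.672 mm

17.7 mm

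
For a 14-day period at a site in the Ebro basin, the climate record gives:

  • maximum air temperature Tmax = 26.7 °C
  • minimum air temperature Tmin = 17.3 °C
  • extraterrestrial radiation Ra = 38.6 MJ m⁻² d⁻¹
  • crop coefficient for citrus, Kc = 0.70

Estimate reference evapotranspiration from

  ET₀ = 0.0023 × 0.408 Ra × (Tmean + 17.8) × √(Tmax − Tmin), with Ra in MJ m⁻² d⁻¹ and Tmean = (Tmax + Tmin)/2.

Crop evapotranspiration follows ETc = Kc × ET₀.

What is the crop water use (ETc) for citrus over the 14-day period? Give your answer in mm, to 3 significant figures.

43.3 mm

Tmean = (26.7 + 17.3)/2 = 22.00 °C
0.408 Ra = 0.408 × 38.6 = 15.7488 mm/d equivalent
ET₀ = 0.0023 × 15.7488 × (22.00 + 17.8) × √9.4 = 0.0023 × 15.7488 × 39.80 × 3.0659 = 4.4199 mm/d
ETc = Kc × ET₀ = 0.70 × 4.4199 = 3.0939 mm/d
Over 14 days: 3.0939 × 14 = 43.315 mm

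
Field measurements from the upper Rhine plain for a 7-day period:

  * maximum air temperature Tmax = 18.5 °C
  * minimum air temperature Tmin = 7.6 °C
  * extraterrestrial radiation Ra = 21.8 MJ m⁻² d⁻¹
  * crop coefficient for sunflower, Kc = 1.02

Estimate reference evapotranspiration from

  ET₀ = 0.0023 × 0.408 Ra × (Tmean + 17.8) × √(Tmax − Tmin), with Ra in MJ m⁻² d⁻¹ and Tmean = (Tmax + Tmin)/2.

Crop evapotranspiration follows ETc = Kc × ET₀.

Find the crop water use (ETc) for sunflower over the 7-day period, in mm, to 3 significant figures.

Tmean = (18.5 + 7.6)/2 = 13.05 °C
0.408 Ra = 0.408 × 21.8 = 8.8944 mm/d equivalent
ET₀ = 0.0023 × 8.8944 × (13.05 + 17.8) × √10.9 = 0.0023 × 8.8944 × 30.85 × 3.3015 = 2.0836 mm/d
ETc = Kc × ET₀ = 1.02 × 2.0836 = 2.1253 mm/d
Over 7 days: 2.1253 × 7 = 14.877 mm

14.9 mm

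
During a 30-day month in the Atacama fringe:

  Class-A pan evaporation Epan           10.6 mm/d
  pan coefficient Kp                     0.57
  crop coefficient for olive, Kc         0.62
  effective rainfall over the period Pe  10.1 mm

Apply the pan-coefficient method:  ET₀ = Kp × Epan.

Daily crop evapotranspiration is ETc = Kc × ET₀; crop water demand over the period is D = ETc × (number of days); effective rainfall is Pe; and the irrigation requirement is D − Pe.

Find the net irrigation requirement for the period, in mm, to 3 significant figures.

102 mm

ET₀ = 0.57 × 10.6 = 6.0420 mm/d
ETc = Kc × ET₀ = 0.62 × 6.0420 = 3.7460 mm/d
Crop demand D = ETc × 30 d = 3.7460 × 30 = 112.380 mm
D − Pe = 112.380 − 10.1 = 102.280 mm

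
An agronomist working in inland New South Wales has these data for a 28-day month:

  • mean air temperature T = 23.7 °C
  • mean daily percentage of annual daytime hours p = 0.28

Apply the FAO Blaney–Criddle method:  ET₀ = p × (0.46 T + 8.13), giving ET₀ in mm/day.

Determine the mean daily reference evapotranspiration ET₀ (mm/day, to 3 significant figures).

5.33 mm/day

ET₀ = 0.28 × (0.46 × 23.7 + 8.13) = 0.28 × 19.032 = 5.3290 mm/d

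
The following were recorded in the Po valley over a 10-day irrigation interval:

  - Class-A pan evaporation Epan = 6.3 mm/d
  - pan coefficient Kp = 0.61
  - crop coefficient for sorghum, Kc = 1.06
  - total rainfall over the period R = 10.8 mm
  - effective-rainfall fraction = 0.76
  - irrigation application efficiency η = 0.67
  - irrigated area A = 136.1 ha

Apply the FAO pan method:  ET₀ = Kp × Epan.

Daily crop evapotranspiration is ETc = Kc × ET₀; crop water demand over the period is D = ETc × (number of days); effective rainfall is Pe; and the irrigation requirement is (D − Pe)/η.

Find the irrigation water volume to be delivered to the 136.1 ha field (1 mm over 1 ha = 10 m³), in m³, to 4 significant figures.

ET₀ = 0.61 × 6.3 = 3.8430 mm/d
ETc = Kc × ET₀ = 1.06 × 3.8430 = 4.0736 mm/d
Crop demand D = ETc × 10 d = 4.0736 × 10 = 40.736 mm
Pe = 0.76 × 10.8 = 8.208 mm
D − Pe = 40.736 − 8.208 = 32.528 mm
Gross irrigation = 32.528 / 0.67 = 48.549 mm
Volume = 48.549 mm × 136.1 ha × 10 = 66075.2 m³

66080 m³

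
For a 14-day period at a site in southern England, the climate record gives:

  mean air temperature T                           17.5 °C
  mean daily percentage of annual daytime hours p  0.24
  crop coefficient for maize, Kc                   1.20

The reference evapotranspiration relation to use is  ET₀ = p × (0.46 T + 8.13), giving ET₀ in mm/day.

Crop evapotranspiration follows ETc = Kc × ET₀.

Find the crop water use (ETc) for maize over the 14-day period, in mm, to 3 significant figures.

ET₀ = 0.24 × (0.46 × 17.5 + 8.13) = 0.24 × 16.180 = 3.8832 mm/d
ETc = Kc × ET₀ = 1.20 × 3.8832 = 4.6598 mm/d
Over 14 days: 4.6598 × 14 = 65.237 mm

65.2 mm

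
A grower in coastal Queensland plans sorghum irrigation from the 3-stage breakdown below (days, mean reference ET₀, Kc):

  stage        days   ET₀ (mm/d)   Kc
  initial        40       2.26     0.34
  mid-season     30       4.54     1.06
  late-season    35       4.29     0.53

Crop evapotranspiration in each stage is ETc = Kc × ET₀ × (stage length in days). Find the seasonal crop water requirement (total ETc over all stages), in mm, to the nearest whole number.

initial: 0.34 × 2.26 × 40 = 30.74 mm
mid-season: 1.06 × 4.54 × 30 = 144.37 mm
late-season: 0.53 × 4.29 × 35 = 79.58 mm
Seasonal total = 254.69 mm

255 mm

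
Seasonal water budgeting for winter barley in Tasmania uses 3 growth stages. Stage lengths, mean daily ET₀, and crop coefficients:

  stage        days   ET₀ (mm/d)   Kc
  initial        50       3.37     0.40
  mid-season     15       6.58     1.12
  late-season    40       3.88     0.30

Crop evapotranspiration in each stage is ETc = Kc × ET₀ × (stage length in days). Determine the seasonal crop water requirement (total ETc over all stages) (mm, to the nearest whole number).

initial: 0.40 × 3.37 × 50 = 67.40 mm
mid-season: 1.12 × 6.58 × 15 = 110.54 mm
late-season: 0.30 × 3.88 × 40 = 46.56 mm
Seasonal total = 224.50 mm

225 mm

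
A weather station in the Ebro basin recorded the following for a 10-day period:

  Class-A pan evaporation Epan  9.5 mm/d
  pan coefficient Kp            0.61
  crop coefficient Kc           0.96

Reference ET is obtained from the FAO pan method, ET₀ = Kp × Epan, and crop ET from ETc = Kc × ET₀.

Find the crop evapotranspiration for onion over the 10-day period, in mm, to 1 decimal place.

ET₀ = 0.61 × 9.5 = 5.7950 mm/d
ETc = Kc × ET₀ = 0.96 × 5.7950 = 5.5632 mm/d
Over 10 days: 5.5632 × 10 = 55.632 mm

55.6 mm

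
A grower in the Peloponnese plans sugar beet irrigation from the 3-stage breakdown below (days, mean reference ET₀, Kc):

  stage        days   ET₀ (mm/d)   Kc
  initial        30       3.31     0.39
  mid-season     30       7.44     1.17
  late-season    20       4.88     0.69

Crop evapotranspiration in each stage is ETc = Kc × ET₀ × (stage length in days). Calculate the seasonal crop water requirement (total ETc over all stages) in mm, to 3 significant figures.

initial: 0.39 × 3.31 × 30 = 38.73 mm
mid-season: 1.17 × 7.44 × 30 = 261.14 mm
late-season: 0.69 × 4.88 × 20 = 67.34 mm
Seasonal total = 367.21 mm

367 mm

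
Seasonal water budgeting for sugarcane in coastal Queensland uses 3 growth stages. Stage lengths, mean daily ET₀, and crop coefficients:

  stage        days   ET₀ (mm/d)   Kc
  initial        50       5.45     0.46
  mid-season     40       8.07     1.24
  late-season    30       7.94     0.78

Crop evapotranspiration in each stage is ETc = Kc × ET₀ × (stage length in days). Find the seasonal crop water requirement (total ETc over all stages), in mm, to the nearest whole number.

711 mm

initial: 0.46 × 5.45 × 50 = 125.35 mm
mid-season: 1.24 × 8.07 × 40 = 400.27 mm
late-season: 0.78 × 7.94 × 30 = 185.80 mm
Seasonal total = 711.42 mm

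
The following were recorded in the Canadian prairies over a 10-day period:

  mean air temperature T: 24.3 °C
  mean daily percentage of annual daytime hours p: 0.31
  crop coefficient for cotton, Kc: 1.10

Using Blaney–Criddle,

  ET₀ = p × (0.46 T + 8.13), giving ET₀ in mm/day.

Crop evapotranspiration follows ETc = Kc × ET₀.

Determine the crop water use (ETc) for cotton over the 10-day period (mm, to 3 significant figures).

65.8 mm

ET₀ = 0.31 × (0.46 × 24.3 + 8.13) = 0.31 × 19.308 = 5.9855 mm/d
ETc = Kc × ET₀ = 1.10 × 5.9855 = 6.5841 mm/d
Over 10 days: 6.5841 × 10 = 65.841 mm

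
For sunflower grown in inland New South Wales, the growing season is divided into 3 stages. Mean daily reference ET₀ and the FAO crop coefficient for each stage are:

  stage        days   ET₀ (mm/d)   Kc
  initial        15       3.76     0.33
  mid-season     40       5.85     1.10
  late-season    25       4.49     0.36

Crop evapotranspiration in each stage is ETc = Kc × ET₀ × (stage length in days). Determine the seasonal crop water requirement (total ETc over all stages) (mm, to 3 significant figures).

initial: 0.33 × 3.76 × 15 = 18.61 mm
mid-season: 1.10 × 5.85 × 40 = 257.40 mm
late-season: 0.36 × 4.49 × 25 = 40.41 mm
Seasonal total = 316.42 mm

316 mm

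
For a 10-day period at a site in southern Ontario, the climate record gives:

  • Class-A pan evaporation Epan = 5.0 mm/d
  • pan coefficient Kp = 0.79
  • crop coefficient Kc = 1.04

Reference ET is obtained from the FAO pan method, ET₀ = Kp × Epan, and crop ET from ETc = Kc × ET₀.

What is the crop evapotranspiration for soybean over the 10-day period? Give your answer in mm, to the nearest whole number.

ET₀ = 0.79 × 5.0 = 3.9500 mm/d
ETc = Kc × ET₀ = 1.04 × 3.9500 = 4.1080 mm/d
Over 10 days: 4.1080 × 10 = 41.080 mm

41 mm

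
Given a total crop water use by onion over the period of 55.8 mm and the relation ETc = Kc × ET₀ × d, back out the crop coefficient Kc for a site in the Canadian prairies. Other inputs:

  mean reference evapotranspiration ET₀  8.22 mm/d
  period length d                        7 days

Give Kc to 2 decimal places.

0.97

ETc = Kc × ET₀ × d  ⇒  Kc = ETc / (ET₀ × d)
Kc = 55.8 / (8.22 × 7) = 55.8 / 57.54 = 0.9698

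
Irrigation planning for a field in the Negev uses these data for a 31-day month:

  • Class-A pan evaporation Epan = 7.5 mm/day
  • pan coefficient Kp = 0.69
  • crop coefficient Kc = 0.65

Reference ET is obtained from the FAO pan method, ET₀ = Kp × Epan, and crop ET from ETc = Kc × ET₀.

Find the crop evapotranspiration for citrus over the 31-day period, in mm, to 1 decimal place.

104.3 mm

ET₀ = 0.69 × 7.5 = 5.1750 mm/d
ETc = Kc × ET₀ = 0.65 × 5.1750 = 3.3638 mm/d
Over 31 days: 3.3638 × 31 = 104.278 mm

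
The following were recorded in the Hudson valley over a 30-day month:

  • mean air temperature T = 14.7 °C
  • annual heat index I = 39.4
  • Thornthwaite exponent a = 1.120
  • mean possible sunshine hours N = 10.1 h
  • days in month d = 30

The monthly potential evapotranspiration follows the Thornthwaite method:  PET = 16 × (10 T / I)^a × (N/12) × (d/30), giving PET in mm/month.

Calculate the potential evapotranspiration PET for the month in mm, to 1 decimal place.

58.8 mm

10T/I = 10 × 14.7 / 39.4 = 3.7310
(10T/I)^a = 3.7310^1.120 = 4.3696
Uncorrected PET = 16 × 4.3696 = 69.914 mm
Correction = (N/12)(d/30) = (10.1/12)(30/30) = 0.8417
PET = 69.914 × 0.8417 = 58.847 mm/month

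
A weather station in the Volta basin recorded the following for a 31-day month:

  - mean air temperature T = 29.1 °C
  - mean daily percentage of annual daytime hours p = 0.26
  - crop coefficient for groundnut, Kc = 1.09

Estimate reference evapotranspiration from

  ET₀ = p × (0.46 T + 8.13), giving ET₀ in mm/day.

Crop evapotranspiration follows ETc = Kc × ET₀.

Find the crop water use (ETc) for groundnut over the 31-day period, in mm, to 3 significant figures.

ET₀ = 0.26 × (0.46 × 29.1 + 8.13) = 0.26 × 21.516 = 5.5942 mm/d
ETc = Kc × ET₀ = 1.09 × 5.5942 = 6.0977 mm/d
Over 31 days: 6.0977 × 31 = 189.029 mm

189 mm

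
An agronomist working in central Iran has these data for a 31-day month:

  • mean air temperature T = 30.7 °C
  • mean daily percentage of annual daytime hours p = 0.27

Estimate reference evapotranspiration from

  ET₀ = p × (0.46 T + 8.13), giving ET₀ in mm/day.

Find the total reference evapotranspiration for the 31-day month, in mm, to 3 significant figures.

ET₀ = 0.27 × (0.46 × 30.7 + 8.13) = 0.27 × 22.252 = 6.0080 mm/d
Monthly total = 6.0080 × 31 = 186.248 mm

186 mm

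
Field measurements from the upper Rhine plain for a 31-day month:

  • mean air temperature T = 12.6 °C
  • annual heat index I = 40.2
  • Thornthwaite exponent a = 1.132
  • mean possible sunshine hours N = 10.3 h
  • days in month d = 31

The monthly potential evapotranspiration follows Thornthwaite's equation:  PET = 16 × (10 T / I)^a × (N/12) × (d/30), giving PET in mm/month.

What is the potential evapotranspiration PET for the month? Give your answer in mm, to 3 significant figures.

10T/I = 10 × 12.6 / 40.2 = 3.1343
(10T/I)^a = 3.1343^1.132 = 3.6444
Uncorrected PET = 16 × 3.6444 = 58.310 mm
Correction = (N/12)(d/30) = (10.3/12)(31/30) = 0.8869
PET = 58.310 × 0.8869 = 51.715 mm/month

51.7 mm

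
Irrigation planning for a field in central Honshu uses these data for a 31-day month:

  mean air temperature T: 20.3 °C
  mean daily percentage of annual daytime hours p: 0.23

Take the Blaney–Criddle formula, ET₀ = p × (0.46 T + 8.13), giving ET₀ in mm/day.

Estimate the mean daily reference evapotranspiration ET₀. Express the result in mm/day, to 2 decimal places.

ET₀ = 0.23 × (0.46 × 20.3 + 8.13) = 0.23 × 17.468 = 4.0176 mm/d

4.02 mm/day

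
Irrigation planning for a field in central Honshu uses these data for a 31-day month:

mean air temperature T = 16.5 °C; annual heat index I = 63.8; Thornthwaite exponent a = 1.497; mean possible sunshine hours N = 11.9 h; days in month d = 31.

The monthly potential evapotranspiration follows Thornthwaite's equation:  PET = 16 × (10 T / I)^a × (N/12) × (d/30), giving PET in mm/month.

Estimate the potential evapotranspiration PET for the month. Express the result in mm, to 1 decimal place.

68.0 mm

10T/I = 10 × 16.5 / 63.8 = 2.5862
(10T/I)^a = 2.5862^1.497 = 4.1472
Uncorrected PET = 16 × 4.1472 = 66.355 mm
Correction = (N/12)(d/30) = (11.9/12)(31/30) = 1.0247
PET = 66.355 × 1.0247 = 67.994 mm/month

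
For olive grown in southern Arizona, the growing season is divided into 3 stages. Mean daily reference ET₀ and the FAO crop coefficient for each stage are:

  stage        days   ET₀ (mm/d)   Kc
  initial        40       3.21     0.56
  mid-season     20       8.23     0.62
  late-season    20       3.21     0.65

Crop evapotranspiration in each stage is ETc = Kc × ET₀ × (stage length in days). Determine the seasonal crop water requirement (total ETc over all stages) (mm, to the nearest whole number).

216 mm

initial: 0.56 × 3.21 × 40 = 71.90 mm
mid-season: 0.62 × 8.23 × 20 = 102.05 mm
late-season: 0.65 × 3.21 × 20 = 41.73 mm
Seasonal total = 215.68 mm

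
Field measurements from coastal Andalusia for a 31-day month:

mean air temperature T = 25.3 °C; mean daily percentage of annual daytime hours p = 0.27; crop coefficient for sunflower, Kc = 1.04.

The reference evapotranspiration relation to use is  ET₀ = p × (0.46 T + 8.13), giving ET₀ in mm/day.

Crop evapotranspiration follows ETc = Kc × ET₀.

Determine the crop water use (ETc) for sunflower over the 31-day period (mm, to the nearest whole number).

172 mm

ET₀ = 0.27 × (0.46 × 25.3 + 8.13) = 0.27 × 19.768 = 5.3374 mm/d
ETc = Kc × ET₀ = 1.04 × 5.3374 = 5.5509 mm/d
Over 31 days: 5.5509 × 31 = 172.078 mm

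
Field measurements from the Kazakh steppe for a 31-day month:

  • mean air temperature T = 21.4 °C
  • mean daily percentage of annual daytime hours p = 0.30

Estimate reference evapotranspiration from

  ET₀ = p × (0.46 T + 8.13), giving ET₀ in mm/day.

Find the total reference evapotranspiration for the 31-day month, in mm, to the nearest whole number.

167 mm

ET₀ = 0.30 × (0.46 × 21.4 + 8.13) = 0.30 × 17.974 = 5.3922 mm/d
Monthly total = 5.3922 × 31 = 167.158 mm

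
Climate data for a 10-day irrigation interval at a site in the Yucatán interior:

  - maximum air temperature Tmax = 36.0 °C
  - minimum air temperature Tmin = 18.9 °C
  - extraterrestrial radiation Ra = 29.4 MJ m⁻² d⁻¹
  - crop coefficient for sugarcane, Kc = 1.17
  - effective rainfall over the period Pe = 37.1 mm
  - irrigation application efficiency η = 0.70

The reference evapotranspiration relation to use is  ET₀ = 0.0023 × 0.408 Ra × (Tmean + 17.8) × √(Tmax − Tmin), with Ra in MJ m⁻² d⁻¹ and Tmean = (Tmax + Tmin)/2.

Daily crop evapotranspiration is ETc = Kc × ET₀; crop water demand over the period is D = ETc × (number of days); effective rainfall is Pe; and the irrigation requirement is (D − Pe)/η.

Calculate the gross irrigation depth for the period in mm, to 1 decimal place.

Tmean = (36.0 + 18.9)/2 = 27.45 °C
0.408 Ra = 0.408 × 29.4 = 11.9952 mm/d equivalent
ET₀ = 0.0023 × 11.9952 × (27.45 + 17.8) × √17.1 = 0.0023 × 11.9952 × 45.25 × 4.1352 = 5.1624 mm/d
ETc = Kc × ET₀ = 1.17 × 5.1624 = 6.0400 mm/d
Crop demand D = ETc × 10 d = 6.0400 × 10 = 60.400 mm
D − Pe = 60.400 − 37.1 = 23.300 mm
Gross irrigation = 23.300 / 0.70 = 33.286 mm

33.3 mm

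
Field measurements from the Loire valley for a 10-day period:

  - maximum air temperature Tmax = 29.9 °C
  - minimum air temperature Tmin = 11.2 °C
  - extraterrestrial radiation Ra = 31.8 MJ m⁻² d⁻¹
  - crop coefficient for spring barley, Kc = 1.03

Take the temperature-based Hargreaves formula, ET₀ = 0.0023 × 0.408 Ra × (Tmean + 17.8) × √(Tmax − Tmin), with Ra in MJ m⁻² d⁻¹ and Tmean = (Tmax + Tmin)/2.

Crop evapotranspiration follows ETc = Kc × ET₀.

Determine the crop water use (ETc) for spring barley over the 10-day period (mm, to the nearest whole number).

51 mm

Tmean = (29.9 + 11.2)/2 = 20.55 °C
0.408 Ra = 0.408 × 31.8 = 12.9744 mm/d equivalent
ET₀ = 0.0023 × 12.9744 × (20.55 + 17.8) × √18.7 = 0.0023 × 12.9744 × 38.35 × 4.3243 = 4.9488 mm/d
ETc = Kc × ET₀ = 1.03 × 4.9488 = 5.0973 mm/d
Over 10 days: 5.0973 × 10 = 50.973 mm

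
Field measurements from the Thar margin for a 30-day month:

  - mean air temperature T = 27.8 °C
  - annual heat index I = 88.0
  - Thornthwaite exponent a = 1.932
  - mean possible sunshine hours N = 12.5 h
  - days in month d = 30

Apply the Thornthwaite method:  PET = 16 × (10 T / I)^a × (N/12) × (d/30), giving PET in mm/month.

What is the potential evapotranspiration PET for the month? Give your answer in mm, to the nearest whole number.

10T/I = 10 × 27.8 / 88.0 = 3.1591
(10T/I)^a = 3.1591^1.932 = 9.2290
Uncorrected PET = 16 × 9.2290 = 147.664 mm
Correction = (N/12)(d/30) = (12.5/12)(30/30) = 1.0417
PET = 147.664 × 1.0417 = 153.822 mm/month

154 mm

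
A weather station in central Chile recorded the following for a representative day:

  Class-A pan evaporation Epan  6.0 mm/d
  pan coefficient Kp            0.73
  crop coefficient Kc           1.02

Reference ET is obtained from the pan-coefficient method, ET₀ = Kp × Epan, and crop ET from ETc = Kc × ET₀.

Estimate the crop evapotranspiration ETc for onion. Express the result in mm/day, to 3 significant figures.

ET₀ = 0.73 × 6.0 = 4.3800 mm/d
ETc = Kc × ET₀ = 1.02 × 4.3800 = 4.4676 mm/d

4.47 mm/day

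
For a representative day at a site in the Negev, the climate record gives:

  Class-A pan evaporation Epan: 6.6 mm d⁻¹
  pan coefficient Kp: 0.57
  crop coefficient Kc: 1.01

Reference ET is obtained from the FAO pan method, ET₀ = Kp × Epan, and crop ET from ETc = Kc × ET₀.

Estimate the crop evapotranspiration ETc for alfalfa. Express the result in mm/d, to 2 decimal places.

ET₀ = 0.57 × 6.6 = 3.7620 mm/d
ETc = Kc × ET₀ = 1.01 × 3.7620 = 3.7996 mm/d

3.80 mm/d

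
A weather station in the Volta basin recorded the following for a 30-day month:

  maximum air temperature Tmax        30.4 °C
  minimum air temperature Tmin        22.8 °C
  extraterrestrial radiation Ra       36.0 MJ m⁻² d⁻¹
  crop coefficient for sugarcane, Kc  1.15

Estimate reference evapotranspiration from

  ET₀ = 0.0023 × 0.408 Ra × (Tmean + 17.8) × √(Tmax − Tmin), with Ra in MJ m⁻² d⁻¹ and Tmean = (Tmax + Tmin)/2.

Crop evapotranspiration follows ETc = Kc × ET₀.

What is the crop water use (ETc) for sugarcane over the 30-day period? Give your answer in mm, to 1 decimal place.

142.7 mm

Tmean = (30.4 + 22.8)/2 = 26.60 °C
0.408 Ra = 0.408 × 36.0 = 14.6880 mm/d equivalent
ET₀ = 0.0023 × 14.6880 × (26.60 + 17.8) × √7.6 = 0.0023 × 14.6880 × 44.40 × 2.7568 = 4.1350 mm/d
ETc = Kc × ET₀ = 1.15 × 4.1350 = 4.7553 mm/d
Over 30 days: 4.7553 × 30 = 142.659 mm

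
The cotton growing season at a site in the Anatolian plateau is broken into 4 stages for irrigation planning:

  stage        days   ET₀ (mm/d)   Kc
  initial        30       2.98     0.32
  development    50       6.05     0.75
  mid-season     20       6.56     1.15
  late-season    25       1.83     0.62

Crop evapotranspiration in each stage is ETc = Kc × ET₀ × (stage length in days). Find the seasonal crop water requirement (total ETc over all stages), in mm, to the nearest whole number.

initial: 0.32 × 2.98 × 30 = 28.61 mm
development: 0.75 × 6.05 × 50 = 226.88 mm
mid-season: 1.15 × 6.56 × 20 = 150.88 mm
late-season: 0.62 × 1.83 × 25 = 28.37 mm
Seasonal total = 434.74 mm

435 mm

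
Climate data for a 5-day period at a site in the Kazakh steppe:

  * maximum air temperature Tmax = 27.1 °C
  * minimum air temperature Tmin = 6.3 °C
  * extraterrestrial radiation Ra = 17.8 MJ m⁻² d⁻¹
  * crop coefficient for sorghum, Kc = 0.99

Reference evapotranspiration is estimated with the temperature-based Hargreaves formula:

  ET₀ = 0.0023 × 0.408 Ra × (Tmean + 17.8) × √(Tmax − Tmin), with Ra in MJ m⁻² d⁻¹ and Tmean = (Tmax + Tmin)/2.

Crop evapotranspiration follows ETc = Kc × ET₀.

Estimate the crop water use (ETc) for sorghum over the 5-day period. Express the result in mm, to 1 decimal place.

Tmean = (27.1 + 6.3)/2 = 16.70 °C
0.408 Ra = 0.408 × 17.8 = 7.2624 mm/d equivalent
ET₀ = 0.0023 × 7.2624 × (16.70 + 17.8) × √20.8 = 0.0023 × 7.2624 × 34.50 × 4.5607 = 2.6282 mm/d
ETc = Kc × ET₀ = 0.99 × 2.6282 = 2.6019 mm/d
Over 5 days: 2.6019 × 5 = 13.010 mm

13.0 mm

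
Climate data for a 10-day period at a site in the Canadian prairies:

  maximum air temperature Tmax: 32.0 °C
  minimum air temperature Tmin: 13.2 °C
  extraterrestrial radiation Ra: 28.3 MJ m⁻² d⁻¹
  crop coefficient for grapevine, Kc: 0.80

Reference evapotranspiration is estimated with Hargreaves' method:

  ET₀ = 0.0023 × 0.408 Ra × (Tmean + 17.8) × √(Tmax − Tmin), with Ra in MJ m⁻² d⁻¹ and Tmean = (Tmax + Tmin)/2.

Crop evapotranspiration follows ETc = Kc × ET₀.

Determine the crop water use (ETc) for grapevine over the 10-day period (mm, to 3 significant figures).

37.2 mm

Tmean = (32.0 + 13.2)/2 = 22.60 °C
0.408 Ra = 0.408 × 28.3 = 11.5464 mm/d equivalent
ET₀ = 0.0023 × 11.5464 × (22.60 + 17.8) × √18.8 = 0.0023 × 11.5464 × 40.40 × 4.3359 = 4.6520 mm/d
ETc = Kc × ET₀ = 0.80 × 4.6520 = 3.7216 mm/d
Over 10 days: 3.7216 × 10 = 37.216 mm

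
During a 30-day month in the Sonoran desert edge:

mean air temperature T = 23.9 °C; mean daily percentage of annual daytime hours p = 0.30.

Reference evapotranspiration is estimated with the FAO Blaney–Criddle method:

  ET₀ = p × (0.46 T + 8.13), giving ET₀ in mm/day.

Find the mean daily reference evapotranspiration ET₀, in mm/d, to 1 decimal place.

ET₀ = 0.30 × (0.46 × 23.9 + 8.13) = 0.30 × 19.124 = 5.7372 mm/d

5.7 mm/d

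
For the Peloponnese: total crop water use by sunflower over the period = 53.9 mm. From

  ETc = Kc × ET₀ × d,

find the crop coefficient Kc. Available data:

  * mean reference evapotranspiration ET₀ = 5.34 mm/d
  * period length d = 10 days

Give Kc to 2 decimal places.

1.01

ETc = Kc × ET₀ × d  ⇒  Kc = ETc / (ET₀ × d)
Kc = 53.9 / (5.34 × 10) = 53.9 / 53.40 = 1.0094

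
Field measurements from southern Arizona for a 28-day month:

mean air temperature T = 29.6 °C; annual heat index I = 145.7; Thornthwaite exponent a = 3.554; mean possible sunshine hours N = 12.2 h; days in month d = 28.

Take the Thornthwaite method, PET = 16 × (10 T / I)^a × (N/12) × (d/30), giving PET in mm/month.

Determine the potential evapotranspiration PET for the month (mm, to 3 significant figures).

189 mm

10T/I = 10 × 29.6 / 145.7 = 2.0316
(10T/I)^a = 2.0316^3.554 = 12.4182
Uncorrected PET = 16 × 12.4182 = 198.691 mm
Correction = (N/12)(d/30) = (12.2/12)(28/30) = 0.9489
PET = 198.691 × 0.9489 = 188.538 mm/month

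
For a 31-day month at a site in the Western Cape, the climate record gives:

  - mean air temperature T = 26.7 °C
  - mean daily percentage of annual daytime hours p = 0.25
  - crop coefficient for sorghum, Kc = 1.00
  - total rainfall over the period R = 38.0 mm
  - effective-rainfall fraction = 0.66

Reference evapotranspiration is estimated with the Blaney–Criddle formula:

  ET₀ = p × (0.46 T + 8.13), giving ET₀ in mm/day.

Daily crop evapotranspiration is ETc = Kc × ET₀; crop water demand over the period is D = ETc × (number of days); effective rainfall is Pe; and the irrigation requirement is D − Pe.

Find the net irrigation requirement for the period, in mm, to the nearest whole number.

ET₀ = 0.25 × (0.46 × 26.7 + 8.13) = 0.25 × 20.412 = 5.1030 mm/d
ETc = Kc × ET₀ = 1.00 × 5.1030 = 5.1030 mm/d
Crop demand D = ETc × 31 d = 5.1030 × 31 = 158.193 mm
Pe = 0.66 × 38.0 = 25.080 mm
D − Pe = 158.193 − 25.080 = 133.113 mm

133 mm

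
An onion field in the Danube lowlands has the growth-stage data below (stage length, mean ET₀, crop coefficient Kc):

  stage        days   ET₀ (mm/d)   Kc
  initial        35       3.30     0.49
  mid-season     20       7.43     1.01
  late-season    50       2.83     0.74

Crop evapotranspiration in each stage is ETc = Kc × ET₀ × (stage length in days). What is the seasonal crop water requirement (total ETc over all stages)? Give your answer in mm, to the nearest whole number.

311 mm

initial: 0.49 × 3.30 × 35 = 56.60 mm
mid-season: 1.01 × 7.43 × 20 = 150.09 mm
late-season: 0.74 × 2.83 × 50 = 104.71 mm
Seasonal total = 311.40 mm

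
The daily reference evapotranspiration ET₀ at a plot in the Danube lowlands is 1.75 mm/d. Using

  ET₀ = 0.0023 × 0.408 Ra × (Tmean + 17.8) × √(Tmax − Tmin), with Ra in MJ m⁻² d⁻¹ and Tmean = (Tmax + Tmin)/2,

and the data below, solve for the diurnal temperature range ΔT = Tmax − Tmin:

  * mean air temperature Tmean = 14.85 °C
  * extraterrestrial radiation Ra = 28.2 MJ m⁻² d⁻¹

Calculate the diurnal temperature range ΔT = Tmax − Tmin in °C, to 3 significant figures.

√ΔT = ET₀ / [0.0023 × 0.408 × Ra × (Tmean+17.8)] = 1.75 / (0.0023 × 11.5056 × 32.65) = 2.0254
ΔT = 2.0254² = 4.102 °C

4.10 °C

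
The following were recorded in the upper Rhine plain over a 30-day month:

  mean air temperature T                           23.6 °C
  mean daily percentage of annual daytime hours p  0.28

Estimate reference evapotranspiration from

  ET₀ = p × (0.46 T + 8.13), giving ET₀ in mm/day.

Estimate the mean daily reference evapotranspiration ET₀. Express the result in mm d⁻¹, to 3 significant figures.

ET₀ = 0.28 × (0.46 × 23.6 + 8.13) = 0.28 × 18.986 = 5.3161 mm/d

5.32 mm d⁻¹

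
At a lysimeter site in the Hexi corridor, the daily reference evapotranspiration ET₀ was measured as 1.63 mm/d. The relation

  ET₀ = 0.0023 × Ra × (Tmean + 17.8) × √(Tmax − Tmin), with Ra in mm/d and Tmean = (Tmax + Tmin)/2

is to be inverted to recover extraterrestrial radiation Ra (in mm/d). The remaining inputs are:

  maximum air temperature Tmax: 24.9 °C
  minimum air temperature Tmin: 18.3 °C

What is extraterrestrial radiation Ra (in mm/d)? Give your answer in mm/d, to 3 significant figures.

7.00 mm/d

Tmean = 21.60 °C; √ΔT = 2.5690
Ra = ET₀ / [0.0023 × (Tmean+17.8) × √ΔT] = 1.63 / (0.0023 × 39.40 × 2.5690) = 7.002 mm/d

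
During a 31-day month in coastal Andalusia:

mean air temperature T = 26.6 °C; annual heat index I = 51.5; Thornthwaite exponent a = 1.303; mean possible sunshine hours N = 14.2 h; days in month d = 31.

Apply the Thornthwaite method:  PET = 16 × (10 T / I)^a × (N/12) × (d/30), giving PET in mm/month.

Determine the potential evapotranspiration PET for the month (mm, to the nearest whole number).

166 mm

10T/I = 10 × 26.6 / 51.5 = 5.1650
(10T/I)^a = 5.1650^1.303 = 8.4944
Uncorrected PET = 16 × 8.4944 = 135.910 mm
Correction = (N/12)(d/30) = (14.2/12)(31/30) = 1.2228
PET = 135.910 × 1.2228 = 166.191 mm/month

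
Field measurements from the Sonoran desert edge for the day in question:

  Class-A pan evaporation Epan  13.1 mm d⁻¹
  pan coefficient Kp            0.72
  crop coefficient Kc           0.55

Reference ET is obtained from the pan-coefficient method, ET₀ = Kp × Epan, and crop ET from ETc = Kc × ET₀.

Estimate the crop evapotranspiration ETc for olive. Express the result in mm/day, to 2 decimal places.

ET₀ = 0.72 × 13.1 = 9.4320 mm/d
ETc = Kc × ET₀ = 0.55 × 9.4320 = 5.1876 mm/d

5.19 mm/day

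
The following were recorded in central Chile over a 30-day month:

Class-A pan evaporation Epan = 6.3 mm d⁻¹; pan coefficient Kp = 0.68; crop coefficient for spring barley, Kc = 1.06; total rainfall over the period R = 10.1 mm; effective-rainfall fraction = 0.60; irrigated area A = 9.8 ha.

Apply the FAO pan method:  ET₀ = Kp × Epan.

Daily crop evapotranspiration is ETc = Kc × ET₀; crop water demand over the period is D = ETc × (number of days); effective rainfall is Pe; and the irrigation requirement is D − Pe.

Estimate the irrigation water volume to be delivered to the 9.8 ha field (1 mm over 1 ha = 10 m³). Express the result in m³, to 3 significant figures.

12800 m³

ET₀ = 0.68 × 6.3 = 4.2840 mm/d
ETc = Kc × ET₀ = 1.06 × 4.2840 = 4.5410 mm/d
Crop demand D = ETc × 30 d = 4.5410 × 30 = 136.230 mm
Pe = 0.60 × 10.1 = 6.060 mm
D − Pe = 136.230 − 6.060 = 130.170 mm
Volume = 130.170 mm × 9.8 ha × 10 = 12756.7 m³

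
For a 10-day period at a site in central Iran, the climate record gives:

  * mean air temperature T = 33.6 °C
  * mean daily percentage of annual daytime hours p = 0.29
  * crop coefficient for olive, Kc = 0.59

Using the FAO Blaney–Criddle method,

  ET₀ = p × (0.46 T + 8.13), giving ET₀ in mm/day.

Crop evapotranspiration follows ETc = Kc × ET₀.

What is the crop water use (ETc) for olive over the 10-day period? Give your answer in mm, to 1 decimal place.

ET₀ = 0.29 × (0.46 × 33.6 + 8.13) = 0.29 × 23.586 = 6.8399 mm/d
ETc = Kc × ET₀ = 0.59 × 6.8399 = 4.0355 mm/d
Over 10 days: 4.0355 × 10 = 40.355 mm

40.4 mm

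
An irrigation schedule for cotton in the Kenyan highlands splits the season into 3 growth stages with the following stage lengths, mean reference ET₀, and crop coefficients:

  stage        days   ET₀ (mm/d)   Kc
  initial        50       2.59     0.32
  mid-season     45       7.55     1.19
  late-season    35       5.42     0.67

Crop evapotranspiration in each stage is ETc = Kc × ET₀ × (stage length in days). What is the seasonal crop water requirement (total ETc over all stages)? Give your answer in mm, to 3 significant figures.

initial: 0.32 × 2.59 × 50 = 41.44 mm
mid-season: 1.19 × 7.55 × 45 = 404.30 mm
late-season: 0.67 × 5.42 × 35 = 127.10 mm
Seasonal total = 572.84 mm

573 mm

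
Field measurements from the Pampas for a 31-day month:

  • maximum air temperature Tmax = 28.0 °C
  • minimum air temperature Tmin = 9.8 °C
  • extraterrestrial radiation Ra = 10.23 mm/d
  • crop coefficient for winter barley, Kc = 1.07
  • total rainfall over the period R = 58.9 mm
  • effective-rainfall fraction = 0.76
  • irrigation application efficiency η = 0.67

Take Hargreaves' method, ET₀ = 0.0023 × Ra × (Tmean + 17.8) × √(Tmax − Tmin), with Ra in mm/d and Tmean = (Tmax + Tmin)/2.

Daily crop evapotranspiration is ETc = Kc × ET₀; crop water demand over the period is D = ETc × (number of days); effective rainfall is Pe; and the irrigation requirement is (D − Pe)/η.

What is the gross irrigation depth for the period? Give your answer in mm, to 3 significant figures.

116 mm

Tmean = (28.0 + 9.8)/2 = 18.90 °C
ET₀ = 0.0023 × 10.23 × (18.90 + 17.8) × √18.2 = 0.0023 × 10.23 × 36.70 × 4.2661 = 3.6838 mm/d
ETc = Kc × ET₀ = 1.07 × 3.6838 = 3.9417 mm/d
Crop demand D = ETc × 31 d = 3.9417 × 31 = 122.193 mm
Pe = 0.76 × 58.9 = 44.764 mm
D − Pe = 122.193 − 44.764 = 77.429 mm
Gross irrigation = 77.429 / 0.67 = 115.566 mm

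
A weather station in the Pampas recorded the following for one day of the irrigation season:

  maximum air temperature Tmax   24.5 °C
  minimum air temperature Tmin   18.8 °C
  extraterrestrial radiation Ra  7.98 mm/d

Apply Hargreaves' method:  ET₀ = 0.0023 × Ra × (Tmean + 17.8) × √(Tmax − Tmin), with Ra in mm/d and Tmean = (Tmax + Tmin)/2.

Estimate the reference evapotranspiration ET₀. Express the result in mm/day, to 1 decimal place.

1.7 mm/day

Tmean = (24.5 + 18.8)/2 = 21.65 °C
ET₀ = 0.0023 × 7.98 × (21.65 + 17.8) × √5.7 = 0.0023 × 7.98 × 39.45 × 2.3875 = 1.7287 mm/d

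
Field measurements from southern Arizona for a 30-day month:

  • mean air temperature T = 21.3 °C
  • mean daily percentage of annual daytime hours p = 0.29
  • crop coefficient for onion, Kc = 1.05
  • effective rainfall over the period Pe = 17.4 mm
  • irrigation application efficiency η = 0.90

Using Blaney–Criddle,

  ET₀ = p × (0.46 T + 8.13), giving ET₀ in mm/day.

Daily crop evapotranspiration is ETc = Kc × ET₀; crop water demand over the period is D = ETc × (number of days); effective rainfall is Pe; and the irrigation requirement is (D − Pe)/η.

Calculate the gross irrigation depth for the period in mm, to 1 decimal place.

162.6 mm

ET₀ = 0.29 × (0.46 × 21.3 + 8.13) = 0.29 × 17.928 = 5.1991 mm/d
ETc = Kc × ET₀ = 1.05 × 5.1991 = 5.4591 mm/d
Crop demand D = ETc × 30 d = 5.4591 × 30 = 163.773 mm
D − Pe = 163.773 − 17.4 = 146.373 mm
Gross irrigation = 146.373 / 0.90 = 162.637 mm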